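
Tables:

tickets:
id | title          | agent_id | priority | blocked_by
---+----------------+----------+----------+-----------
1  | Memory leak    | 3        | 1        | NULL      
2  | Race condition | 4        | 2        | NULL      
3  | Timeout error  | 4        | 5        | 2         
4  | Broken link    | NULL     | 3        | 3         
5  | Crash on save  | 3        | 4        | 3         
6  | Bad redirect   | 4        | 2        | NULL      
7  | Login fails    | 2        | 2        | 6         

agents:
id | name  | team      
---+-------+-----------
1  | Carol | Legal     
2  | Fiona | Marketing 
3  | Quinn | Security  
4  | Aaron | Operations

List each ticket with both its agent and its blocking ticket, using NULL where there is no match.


Two LEFT JOINs from the same base table tickets: one to agents via agent_id, one to tickets itself via blocked_by. Both are LEFT so every ticket is preserved.
Match against agents:
  - ticket 1 (Memory leak): agent_id=3 -> matches Quinn
  - ticket 2 (Race condition): agent_id=4 -> matches Aaron
  - ticket 3 (Timeout error): agent_id=4 -> matches Aaron
  - ticket 4 (Broken link): agent_id=NULL, no match -> kept with NULL
  - ticket 5 (Crash on save): agent_id=3 -> matches Quinn
  - ticket 6 (Bad redirect): agent_id=4 -> matches Aaron
  - ticket 7 (Login fails): agent_id=2 -> matches Fiona
Match against tickets (self):
  - ticket 1 (Memory leak): blocked_by=NULL -> NULL
  - ticket 2 (Race condition): blocked_by=NULL -> NULL
  - ticket 3 (Timeout error): blocked_by=2 -> Race condition
  - ticket 4 (Broken link): blocked_by=3 -> Timeout error
  - ticket 5 (Crash on save): blocked_by=3 -> Timeout error
  - ticket 6 (Bad redirect): blocked_by=NULL -> NULL
  - ticket 7 (Login fails): blocked_by=6 -> Bad redirect

SQL:
SELECT a.title, b.name AS agent, c.title AS blocked_by
FROM tickets a
LEFT JOIN agents b ON a.agent_id = b.id
LEFT JOIN tickets c ON a.blocked_by = c.id

Result:
title          | agent | blocked_by    
---------------+-------+---------------
Memory leak    | Quinn | NULL          
Race condition | Aaron | NULL          
Timeout error  | Aaron | Race condition
Broken link    | NULL  | Timeout error 
Crash on save  | Quinn | Timeout error 
Bad redirect   | Aaron | NULL          
Login fails    | Fiona | Bad redirect  


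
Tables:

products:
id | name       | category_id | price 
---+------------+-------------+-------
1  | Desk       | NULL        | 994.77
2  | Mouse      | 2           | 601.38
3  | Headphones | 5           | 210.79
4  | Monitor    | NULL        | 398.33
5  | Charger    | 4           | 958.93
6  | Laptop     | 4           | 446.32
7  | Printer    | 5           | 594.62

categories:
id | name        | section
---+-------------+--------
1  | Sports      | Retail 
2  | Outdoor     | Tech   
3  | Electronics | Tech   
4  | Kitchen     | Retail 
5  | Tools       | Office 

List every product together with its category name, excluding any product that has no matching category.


INNER JOIN keeps only products rows whose category_id matches an id in categories. Walk through each product:
  - product 1 (Desk): category_id=NULL, no match -> dropped
  - product 2 (Mouse): category_id=2 -> matches Outdoor
  - product 3 (Headphones): category_id=5 -> matches Tools
  - product 4 (Monitor): category_id=NULL, no match -> dropped
  - product 5 (Charger): category_id=4 -> matches Kitchen
  - product 6 (Laptop): category_id=4 -> matches Kitchen
  - product 7 (Printer): category_id=5 -> matches Tools
So 2 of 7 rows are dropped.

SQL:
SELECT a.name, b.name AS category
FROM products a
INNER JOIN categories b ON a.category_id = b.id

Result:
name       | category
-----------+---------
Mouse      | Outdoor 
Headphones | Tools   
Charger    | Kitchen 
Laptop     | Kitchen 
Printer    | Tools   


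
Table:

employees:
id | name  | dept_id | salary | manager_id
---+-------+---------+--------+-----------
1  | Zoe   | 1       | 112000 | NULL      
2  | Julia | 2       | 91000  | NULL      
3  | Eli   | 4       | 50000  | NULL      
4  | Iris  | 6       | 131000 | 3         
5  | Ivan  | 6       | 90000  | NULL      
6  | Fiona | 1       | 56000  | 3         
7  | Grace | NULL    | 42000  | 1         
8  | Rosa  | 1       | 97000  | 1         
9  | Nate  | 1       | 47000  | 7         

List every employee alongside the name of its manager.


This is a self-join: employees is joined to a second copy of itself, matching each row's manager_id to another row's id. Use LEFT JOIN so rows with manager_id=NULL are kept.
  - employee 1 (Zoe): manager_id=NULL -> NULL
  - employee 2 (Julia): manager_id=NULL -> NULL
  - employee 3 (Eli): manager_id=NULL -> NULL
  - employee 4 (Iris): manager_id=3 -> Eli
  - employee 5 (Ivan): manager_id=NULL -> NULL
  - employee 6 (Fiona): manager_id=3 -> Eli
  - employee 7 (Grace): manager_id=1 -> Zoe
  - employee 8 (Rosa): manager_id=1 -> Zoe
  - employee 9 (Nate): manager_id=7 -> Grace

SQL:
SELECT a.name AS item, b.name AS manager
FROM employees a
LEFT JOIN employees b ON a.manager_id = b.id

Result:
item  | manager
------+--------
Zoe   | NULL   
Julia | NULL   
Eli   | NULL   
Iris  | Eli    
Ivan  | NULL   
Fiona | Eli    
Grace | Zoe    
Rosa  | Zoe    
Nate  | Grace  


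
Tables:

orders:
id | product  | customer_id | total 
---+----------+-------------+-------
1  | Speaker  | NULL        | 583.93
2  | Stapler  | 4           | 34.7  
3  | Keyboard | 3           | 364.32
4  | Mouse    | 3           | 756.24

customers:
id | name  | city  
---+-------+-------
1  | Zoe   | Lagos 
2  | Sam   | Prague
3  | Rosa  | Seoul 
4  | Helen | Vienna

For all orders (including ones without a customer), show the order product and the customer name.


LEFT JOIN keeps every row from orders (the left table); where customer_id has no match in customers, the customer columns become NULL. Walk through each order:
  - order 1 (Speaker): customer_id=NULL, no match -> kept with NULL
  - order 2 (Stapler): customer_id=4 -> matches Helen
  - order 3 (Keyboard): customer_id=3 -> matches Rosa
  - order 4 (Mouse): customer_id=3 -> matches Rosa
All 4 rows appear; 1 has NULL customer.

SQL:
SELECT a.product, b.name AS customer
FROM orders a
LEFT JOIN customers b ON a.customer_id = b.id

Result:
product  | customer
---------+---------
Speaker  | NULL    
Stapler  | Helen   
Keyboard | Rosa    
Mouse    | Rosa    


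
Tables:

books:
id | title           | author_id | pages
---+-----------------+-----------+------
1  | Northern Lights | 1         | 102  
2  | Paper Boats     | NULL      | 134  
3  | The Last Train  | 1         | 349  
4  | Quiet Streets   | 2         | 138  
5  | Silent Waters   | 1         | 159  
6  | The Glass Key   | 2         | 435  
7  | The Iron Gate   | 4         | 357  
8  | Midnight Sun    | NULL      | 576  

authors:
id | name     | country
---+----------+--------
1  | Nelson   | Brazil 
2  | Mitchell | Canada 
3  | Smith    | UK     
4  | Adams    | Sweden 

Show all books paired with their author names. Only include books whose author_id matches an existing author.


INNER JOIN keeps only books rows whose author_id matches an id in authors. Walk through each book:
  - book 1 (Northern Lights): author_id=1 -> matches Nelson
  - book 2 (Paper Boats): author_id=NULL, no match -> dropped
  - book 3 (The Last Train): author_id=1 -> matches Nelson
  - book 4 (Quiet Streets): author_id=2 -> matches Mitchell
  - book 5 (Silent Waters): author_id=1 -> matches Nelson
  - book 6 (The Glass Key): author_id=2 -> matches Mitchell
  - book 7 (The Iron Gate): author_id=4 -> matches Adams
  - book 8 (Midnight Sun): author_id=NULL, no match -> dropped
So 2 of 8 rows are dropped.

SQL:
SELECT a.title, b.name AS author
FROM books a
INNER JOIN authors b ON a.author_id = b.id

Result:
title           | author  
----------------+---------
Northern Lights | Nelson  
The Last Train  | Nelson  
Quiet Streets   | Mitchell
Silent Waters   | Nelson  
The Glass Key   | Mitchell
The Iron Gate   | Adams   


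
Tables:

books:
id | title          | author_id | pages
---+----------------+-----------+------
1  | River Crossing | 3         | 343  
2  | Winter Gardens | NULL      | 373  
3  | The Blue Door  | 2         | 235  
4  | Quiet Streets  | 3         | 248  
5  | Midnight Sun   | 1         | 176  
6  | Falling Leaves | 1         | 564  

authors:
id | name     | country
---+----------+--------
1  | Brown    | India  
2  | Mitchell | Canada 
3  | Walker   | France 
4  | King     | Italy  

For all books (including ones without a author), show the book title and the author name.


LEFT JOIN keeps every row from books (the left table); where author_id has no match in authors, the author columns become NULL. Walk through each book:
  - book 1 (River Crossing): author_id=3 -> matches Walker
  - book 2 (Winter Gardens): author_id=NULL, no match -> kept with NULL
  - book 3 (The Blue Door): author_id=2 -> matches Mitchell
  - book 4 (Quiet Streets): author_id=3 -> matches Walker
  - book 5 (Midnight Sun): author_id=1 -> matches Brown
  - book 6 (Falling Leaves): author_id=1 -> matches Brown
All 6 rows appear; 1 has NULL author.

SQL:
SELECT a.title, b.name AS author
FROM books a
LEFT JOIN authors b ON a.author_id = b.id

Result:
title          | author  
---------------+---------
River Crossing | Walker  
Winter Gardens | NULL    
The Blue Door  | Mitchell
Quiet Streets  | Walker  
Midnight Sun   | Brown   
Falling Leaves | Brown   


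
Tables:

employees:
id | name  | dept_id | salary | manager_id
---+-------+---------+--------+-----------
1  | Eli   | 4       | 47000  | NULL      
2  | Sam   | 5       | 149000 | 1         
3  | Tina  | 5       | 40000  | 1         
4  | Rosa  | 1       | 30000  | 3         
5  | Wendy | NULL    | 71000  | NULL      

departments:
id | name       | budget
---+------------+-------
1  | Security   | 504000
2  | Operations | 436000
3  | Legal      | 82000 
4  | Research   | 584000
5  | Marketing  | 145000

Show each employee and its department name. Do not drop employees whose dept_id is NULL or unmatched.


LEFT JOIN keeps every row from employees (the left table); where dept_id has no match in departments, the department columns become NULL. Walk through each employee:
  - employee 1 (Eli): dept_id=4 -> matches Research
  - employee 2 (Sam): dept_id=5 -> matches Marketing
  - employee 3 (Tina): dept_id=5 -> matches Marketing
  - employee 4 (Rosa): dept_id=1 -> matches Security
  - employee 5 (Wendy): dept_id=NULL, no match -> kept with NULL
All 5 rows appear; 1 has NULL department.

SQL:
SELECT a.name, b.name AS department
FROM employees a
LEFT JOIN departments b ON a.dept_id = b.id

Result:
name  | department
------+-----------
Eli   | Research  
Sam   | Marketing 
Tina  | Marketing 
Rosa  | Security  
Wendy | NULL      


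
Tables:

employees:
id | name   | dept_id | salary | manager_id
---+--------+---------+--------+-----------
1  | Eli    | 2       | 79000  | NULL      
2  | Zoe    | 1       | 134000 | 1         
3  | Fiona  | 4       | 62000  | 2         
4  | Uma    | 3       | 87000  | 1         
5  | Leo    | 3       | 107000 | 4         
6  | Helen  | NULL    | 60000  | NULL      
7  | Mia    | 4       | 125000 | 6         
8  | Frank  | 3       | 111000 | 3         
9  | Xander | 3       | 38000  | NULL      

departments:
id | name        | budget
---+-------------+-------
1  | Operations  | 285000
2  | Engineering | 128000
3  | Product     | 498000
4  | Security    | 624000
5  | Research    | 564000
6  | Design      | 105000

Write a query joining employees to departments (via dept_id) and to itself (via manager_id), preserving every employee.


Two LEFT JOINs from the same base table employees: one to departments via dept_id, one to employees itself via manager_id. Both are LEFT so every employee is preserved.
Match against departments:
  - employee 1 (Eli): dept_id=2 -> matches Engineering
  - employee 2 (Zoe): dept_id=1 -> matches Operations
  - employee 3 (Fiona): dept_id=4 -> matches Security
  - employee 4 (Uma): dept_id=3 -> matches Product
  - employee 5 (Leo): dept_id=3 -> matches Product
  - employee 6 (Helen): dept_id=NULL, no match -> kept with NULL
  - employee 7 (Mia): dept_id=4 -> matches Security
  - employee 8 (Frank): dept_id=3 -> matches Product
  - employee 9 (Xander): dept_id=3 -> matches Product
Match against employees (self):
  - employee 1 (Eli): manager_id=NULL -> NULL
  - employee 2 (Zoe): manager_id=1 -> Eli
  - employee 3 (Fiona): manager_id=2 -> Zoe
  - employee 4 (Uma): manager_id=1 -> Eli
  - employee 5 (Leo): manager_id=4 -> Uma
  - employee 6 (Helen): manager_id=NULL -> NULL
  - employee 7 (Mia): manager_id=6 -> Helen
  - employee 8 (Frank): manager_id=3 -> Fiona
  - employee 9 (Xander): manager_id=NULL -> NULL

SQL:
SELECT a.name, b.name AS department, c.name AS manager
FROM employees a
LEFT JOIN departments b ON a.dept_id = b.id
LEFT JOIN employees c ON a.manager_id = c.id

Result:
name   | department  | manager
-------+-------------+--------
Eli    | Engineering | NULL   
Zoe    | Operations  | Eli    
Fiona  | Security    | Zoe    
Uma    | Product     | Eli    
Leo    | Product     | Uma    
Helen  | NULL        | NULL   
Mia    | Security    | Helen  
Frank  | Product     | Fiona  
Xander | Product     | NULL   


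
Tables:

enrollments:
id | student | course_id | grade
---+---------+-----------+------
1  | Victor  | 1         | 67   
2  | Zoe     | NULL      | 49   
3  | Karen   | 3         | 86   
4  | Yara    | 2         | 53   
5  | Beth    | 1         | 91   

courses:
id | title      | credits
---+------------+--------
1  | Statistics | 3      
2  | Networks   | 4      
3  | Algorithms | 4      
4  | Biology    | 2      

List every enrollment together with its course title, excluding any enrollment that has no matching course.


INNER JOIN keeps only enrollments rows whose course_id matches an id in courses. Walk through each enrollment:
  - enrollment 1 (Victor): course_id=1 -> matches Statistics
  - enrollment 2 (Zoe): course_id=NULL, no match -> dropped
  - enrollment 3 (Karen): course_id=3 -> matches Algorithms
  - enrollment 4 (Yara): course_id=2 -> matches Networks
  - enrollment 5 (Beth): course_id=1 -> matches Statistics
So 1 of 5 rows is dropped.

SQL:
SELECT a.student, b.title AS course
FROM enrollments a
INNER JOIN courses b ON a.course_id = b.id

Result:
student | course    
--------+-----------
Victor  | Statistics
Karen   | Algorithms
Yara    | Networks  
Beth    | Statistics


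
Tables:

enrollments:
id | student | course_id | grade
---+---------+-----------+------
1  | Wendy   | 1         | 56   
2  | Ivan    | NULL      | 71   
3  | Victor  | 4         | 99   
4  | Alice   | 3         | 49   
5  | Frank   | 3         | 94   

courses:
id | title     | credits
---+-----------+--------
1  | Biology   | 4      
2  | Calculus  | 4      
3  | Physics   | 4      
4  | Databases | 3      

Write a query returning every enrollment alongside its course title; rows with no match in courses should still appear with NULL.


LEFT JOIN keeps every row from enrollments (the left table); where course_id has no match in courses, the course columns become NULL. Walk through each enrollment:
  - enrollment 1 (Wendy): course_id=1 -> matches Biology
  - enrollment 2 (Ivan): course_id=NULL, no match -> kept with NULL
  - enrollment 3 (Victor): course_id=4 -> matches Databases
  - enrollment 4 (Alice): course_id=3 -> matches Physics
  - enrollment 5 (Frank): course_id=3 -> matches Physics
All 5 rows appear; 1 has NULL course.

SQL:
SELECT a.student, b.title AS course
FROM enrollments a
LEFT JOIN courses b ON a.course_id = b.id

Result:
student | course   
--------+----------
Wendy   | Biology  
Ivan    | NULL     
Victor  | Databases
Alice   | Physics  
Frank   | Physics  


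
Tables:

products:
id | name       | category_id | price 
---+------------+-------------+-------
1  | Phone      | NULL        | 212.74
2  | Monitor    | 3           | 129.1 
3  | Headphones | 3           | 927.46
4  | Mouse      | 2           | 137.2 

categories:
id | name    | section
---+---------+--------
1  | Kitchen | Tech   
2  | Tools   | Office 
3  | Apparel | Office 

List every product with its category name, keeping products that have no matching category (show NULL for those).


LEFT JOIN keeps every row from products (the left table); where category_id has no match in categories, the category columns become NULL. Walk through each product:
  - product 1 (Phone): category_id=NULL, no match -> kept with NULL
  - product 2 (Monitor): category_id=3 -> matches Apparel
  - product 3 (Headphones): category_id=3 -> matches Apparel
  - product 4 (Mouse): category_id=2 -> matches Tools
All 4 rows appear; 1 has NULL category.

SQL:
SELECT a.name, b.name AS category
FROM products a
LEFT JOIN categories b ON a.category_id = b.id

Result:
name       | category
-----------+---------
Phone      | NULL    
Monitor    | Apparel 
Headphones | Apparel 
Mouse      | Tools   


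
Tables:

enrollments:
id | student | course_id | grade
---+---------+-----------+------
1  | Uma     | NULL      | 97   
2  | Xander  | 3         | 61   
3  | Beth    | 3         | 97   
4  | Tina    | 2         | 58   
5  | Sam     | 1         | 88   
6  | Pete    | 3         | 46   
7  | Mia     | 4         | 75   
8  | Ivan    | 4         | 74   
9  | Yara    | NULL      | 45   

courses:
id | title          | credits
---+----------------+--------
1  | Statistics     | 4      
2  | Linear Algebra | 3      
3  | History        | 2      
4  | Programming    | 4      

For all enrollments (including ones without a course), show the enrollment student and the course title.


LEFT JOIN keeps every row from enrollments (the left table); where course_id has no match in courses, the course columns become NULL. Walk through each enrollment:
  - enrollment 1 (Uma): course_id=NULL, no match -> kept with NULL
  - enrollment 2 (Xander): course_id=3 -> matches History
  - enrollment 3 (Beth): course_id=3 -> matches History
  - enrollment 4 (Tina): course_id=2 -> matches Linear Algebra
  - enrollment 5 (Sam): course_id=1 -> matches Statistics
  - enrollment 6 (Pete): course_id=3 -> matches History
  - enrollment 7 (Mia): course_id=4 -> matches Programming
  - enrollment 8 (Ivan): course_id=4 -> matches Programming
  - enrollment 9 (Yara): course_id=NULL, no match -> kept with NULL
All 9 rows appear; 2 have NULL course.

SQL:
SELECT a.student, b.title AS course
FROM enrollments a
LEFT JOIN courses b ON a.course_id = b.id

Result:
student | course        
--------+---------------
Uma     | NULL          
Xander  | History       
Beth    | History       
Tina    | Linear Algebra
Sam     | Statistics    
Pete    | History       
Mia     | Programming   
Ivan    | Programming   
Yara    | NULL          


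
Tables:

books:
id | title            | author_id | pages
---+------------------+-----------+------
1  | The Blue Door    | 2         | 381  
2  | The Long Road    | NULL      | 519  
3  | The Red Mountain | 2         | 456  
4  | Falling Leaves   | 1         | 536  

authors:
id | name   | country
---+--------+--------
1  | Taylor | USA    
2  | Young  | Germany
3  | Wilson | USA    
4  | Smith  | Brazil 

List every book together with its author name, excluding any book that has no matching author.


INNER JOIN keeps only books rows whose author_id matches an id in authors. Walk through each book:
  - book 1 (The Blue Door): author_id=2 -> matches Young
  - book 2 (The Long Road): author_id=NULL, no match -> dropped
  - book 3 (The Red Mountain): author_id=2 -> matches Young
  - book 4 (Falling Leaves): author_id=1 -> matches Taylor
So 1 of 4 rows is dropped.

SQL:
SELECT a.title, b.name AS author
FROM books a
INNER JOIN authors b ON a.author_id = b.id

Result:
title            | author
-----------------+-------
The Blue Door    | Young 
The Red Mountain | Young 
Falling Leaves   | Taylor


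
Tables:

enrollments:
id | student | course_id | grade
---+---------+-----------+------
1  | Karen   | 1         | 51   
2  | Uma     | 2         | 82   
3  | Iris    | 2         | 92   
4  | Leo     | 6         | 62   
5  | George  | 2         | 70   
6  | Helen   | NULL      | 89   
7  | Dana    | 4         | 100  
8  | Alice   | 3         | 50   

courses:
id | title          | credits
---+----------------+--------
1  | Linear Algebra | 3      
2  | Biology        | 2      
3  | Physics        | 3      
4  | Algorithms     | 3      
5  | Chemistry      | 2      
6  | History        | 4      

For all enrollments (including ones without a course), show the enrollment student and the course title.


LEFT JOIN keeps every row from enrollments (the left table); where course_id has no match in courses, the course columns become NULL. Walk through each enrollment:
  - enrollment 1 (Karen): course_id=1 -> matches Linear Algebra
  - enrollment 2 (Uma): course_id=2 -> matches Biology
  - enrollment 3 (Iris): course_id=2 -> matches Biology
  - enrollment 4 (Leo): course_id=6 -> matches History
  - enrollment 5 (George): course_id=2 -> matches Biology
  - enrollment 6 (Helen): course_id=NULL, no match -> kept with NULL
  - enrollment 7 (Dana): course_id=4 -> matches Algorithms
  - enrollment 8 (Alice): course_id=3 -> matches Physics
All 8 rows appear; 1 has NULL course.

SQL:
SELECT a.student, b.title AS course
FROM enrollments a
LEFT JOIN courses b ON a.course_id = b.id

Result:
student | course        
--------+---------------
Karen   | Linear Algebra
Uma     | Biology       
Iris    | Biology       
Leo     | History       
George  | Biology       
Helen   | NULL          
Dana    | Algorithms    
Alice   | Physics       


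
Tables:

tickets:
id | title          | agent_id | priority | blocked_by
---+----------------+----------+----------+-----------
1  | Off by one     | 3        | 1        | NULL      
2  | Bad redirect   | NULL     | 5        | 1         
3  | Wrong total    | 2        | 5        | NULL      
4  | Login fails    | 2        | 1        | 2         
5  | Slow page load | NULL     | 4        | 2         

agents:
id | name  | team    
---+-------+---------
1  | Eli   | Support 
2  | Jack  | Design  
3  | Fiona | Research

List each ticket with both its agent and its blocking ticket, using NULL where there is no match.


Two LEFT JOINs from the same base table tickets: one to agents via agent_id, one to tickets itself via blocked_by. Both are LEFT so every ticket is preserved.
Match against agents:
  - ticket 1 (Off by one): agent_id=3 -> matches Fiona
  - ticket 2 (Bad redirect): agent_id=NULL, no match -> kept with NULL
  - ticket 3 (Wrong total): agent_id=2 -> matches Jack
  - ticket 4 (Login fails): agent_id=2 -> matches Jack
  - ticket 5 (Slow page load): agent_id=NULL, no match -> kept with NULL
Match against tickets (self):
  - ticket 1 (Off by one): blocked_by=NULL -> NULL
  - ticket 2 (Bad redirect): blocked_by=1 -> Off by one
  - ticket 3 (Wrong total): blocked_by=NULL -> NULL
  - ticket 4 (Login fails): blocked_by=2 -> Bad redirect
  - ticket 5 (Slow page load): blocked_by=2 -> Bad redirect

SQL:
SELECT a.title, b.name AS agent, c.title AS blocked_by
FROM tickets a
LEFT JOIN agents b ON a.agent_id = b.id
LEFT JOIN tickets c ON a.blocked_by = c.id

Result:
title          | agent | blocked_by  
---------------+-------+-------------
Off by one     | Fiona | NULL        
Bad redirect   | NULL  | Off by one  
Wrong total    | Jack  | NULL        
Login fails    | Jack  | Bad redirect
Slow page load | NULL  | Bad redirect


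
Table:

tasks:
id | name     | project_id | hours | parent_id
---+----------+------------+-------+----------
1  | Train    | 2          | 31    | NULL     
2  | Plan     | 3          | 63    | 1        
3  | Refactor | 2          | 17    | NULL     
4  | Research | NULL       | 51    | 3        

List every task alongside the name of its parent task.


This is a self-join: tasks is joined to a second copy of itself, matching each row's parent_id to another row's id. Use LEFT JOIN so rows with parent_id=NULL are kept.
  - task 1 (Train): parent_id=NULL -> NULL
  - task 2 (Plan): parent_id=1 -> Train
  - task 3 (Refactor): parent_id=NULL -> NULL
  - task 4 (Research): parent_id=3 -> Refactor

SQL:
SELECT a.name AS item, b.name AS parent
FROM tasks a
LEFT JOIN tasks b ON a.parent_id = b.id

Result:
item     | parent  
---------+---------
Train    | NULL    
Plan     | Train   
Refactor | NULL    
Research | Refactor


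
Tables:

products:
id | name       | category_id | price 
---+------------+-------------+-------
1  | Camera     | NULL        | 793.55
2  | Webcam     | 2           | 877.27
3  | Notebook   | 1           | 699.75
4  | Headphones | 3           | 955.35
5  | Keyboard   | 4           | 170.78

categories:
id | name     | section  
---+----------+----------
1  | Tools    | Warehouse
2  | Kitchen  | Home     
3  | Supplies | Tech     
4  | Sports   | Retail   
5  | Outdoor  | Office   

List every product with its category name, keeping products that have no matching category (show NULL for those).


LEFT JOIN keeps every row from products (the left table); where category_id has no match in categories, the category columns become NULL. Walk through each product:
  - product 1 (Camera): category_id=NULL, no match -> kept with NULL
  - product 2 (Webcam): category_id=2 -> matches Kitchen
  - product 3 (Notebook): category_id=1 -> matches Tools
  - product 4 (Headphones): category_id=3 -> matches Supplies
  - product 5 (Keyboard): category_id=4 -> matches Sports
All 5 rows appear; 1 has NULL category.

SQL:
SELECT a.name, b.name AS category
FROM products a
LEFT JOIN categories b ON a.category_id = b.id

Result:
name       | category
-----------+---------
Camera     | NULL    
Webcam     | Kitchen 
Notebook   | Tools   
Headphones | Supplies
Keyboard   | Sports  


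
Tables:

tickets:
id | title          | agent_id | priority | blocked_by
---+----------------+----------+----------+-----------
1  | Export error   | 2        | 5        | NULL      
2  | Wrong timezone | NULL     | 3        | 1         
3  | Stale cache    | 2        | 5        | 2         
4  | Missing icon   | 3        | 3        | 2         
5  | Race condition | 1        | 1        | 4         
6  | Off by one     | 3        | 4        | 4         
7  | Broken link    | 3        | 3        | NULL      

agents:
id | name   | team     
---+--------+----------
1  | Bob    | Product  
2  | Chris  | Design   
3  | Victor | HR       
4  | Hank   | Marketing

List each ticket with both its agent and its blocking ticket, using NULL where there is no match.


Two LEFT JOINs from the same base table tickets: one to agents via agent_id, one to tickets itself via blocked_by. Both are LEFT so every ticket is preserved.
Match against agents:
  - ticket 1 (Export error): agent_id=2 -> matches Chris
  - ticket 2 (Wrong timezone): agent_id=NULL, no match -> kept with NULL
  - ticket 3 (Stale cache): agent_id=2 -> matches Chris
  - ticket 4 (Missing icon): agent_id=3 -> matches Victor
  - ticket 5 (Race condition): agent_id=1 -> matches Bob
  - ticket 6 (Off by one): agent_id=3 -> matches Victor
  - ticket 7 (Broken link): agent_id=3 -> matches Victor
Match against tickets (self):
  - ticket 1 (Export error): blocked_by=NULL -> NULL
  - ticket 2 (Wrong timezone): blocked_by=1 -> Export error
  - ticket 3 (Stale cache): blocked_by=2 -> Wrong timezone
  - ticket 4 (Missing icon): blocked_by=2 -> Wrong timezone
  - ticket 5 (Race condition): blocked_by=4 -> Missing icon
  - ticket 6 (Off by one): blocked_by=4 -> Missing icon
  - ticket 7 (Broken link): blocked_by=NULL -> NULL

SQL:
SELECT a.title, b.name AS agent, c.title AS blocked_by
FROM tickets a
LEFT JOIN agents b ON a.agent_id = b.id
LEFT JOIN tickets c ON a.blocked_by = c.id

Result:
title          | agent  | blocked_by    
---------------+--------+---------------
Export error   | Chris  | NULL          
Wrong timezone | NULL   | Export error  
Stale cache    | Chris  | Wrong timezone
Missing icon   | Victor | Wrong timezone
Race condition | Bob    | Missing icon  
Off by one     | Victor | Missing icon  
Broken link    | Victor | NULL          


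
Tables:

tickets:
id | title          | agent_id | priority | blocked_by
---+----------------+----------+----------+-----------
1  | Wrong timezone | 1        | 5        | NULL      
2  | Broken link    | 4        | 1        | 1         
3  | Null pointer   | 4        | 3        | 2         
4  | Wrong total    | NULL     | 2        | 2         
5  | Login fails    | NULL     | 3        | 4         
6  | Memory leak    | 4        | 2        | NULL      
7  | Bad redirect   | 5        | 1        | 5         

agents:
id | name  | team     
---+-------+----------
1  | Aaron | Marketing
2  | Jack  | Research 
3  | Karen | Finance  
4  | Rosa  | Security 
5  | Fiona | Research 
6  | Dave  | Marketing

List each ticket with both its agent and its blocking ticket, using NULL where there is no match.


Two LEFT JOINs from the same base table tickets: one to agents via agent_id, one to tickets itself via blocked_by. Both are LEFT so every ticket is preserved.
Match against agents:
  - ticket 1 (Wrong timezone): agent_id=1 -> matches Aaron
  - ticket 2 (Broken link): agent_id=4 -> matches Rosa
  - ticket 3 (Null pointer): agent_id=4 -> matches Rosa
  - ticket 4 (Wrong total): agent_id=NULL, no match -> kept with NULL
  - ticket 5 (Login fails): agent_id=NULL, no match -> kept with NULL
  - ticket 6 (Memory leak): agent_id=4 -> matches Rosa
  - ticket 7 (Bad redirect): agent_id=5 -> matches Fiona
Match against tickets (self):
  - ticket 1 (Wrong timezone): blocked_by=NULL -> NULL
  - ticket 2 (Broken link): blocked_by=1 -> Wrong timezone
  - ticket 3 (Null pointer): blocked_by=2 -> Broken link
  - ticket 4 (Wrong total): blocked_by=2 -> Broken link
  - ticket 5 (Login fails): blocked_by=4 -> Wrong total
  - ticket 6 (Memory leak): blocked_by=NULL -> NULL
  - ticket 7 (Bad redirect): blocked_by=5 -> Login fails

SQL:
SELECT a.title, b.name AS agent, c.title AS blocked_by
FROM tickets a
LEFT JOIN agents b ON a.agent_id = b.id
LEFT JOIN tickets c ON a.blocked_by = c.id

Result:
title          | agent | blocked_by    
---------------+-------+---------------
Wrong timezone | Aaron | NULL          
Broken link    | Rosa  | Wrong timezone
Null pointer   | Rosa  | Broken link   
Wrong total    | NULL  | Broken link   
Login fails    | NULL  | Wrong total   
Memory leak    | Rosa  | NULL          
Bad redirect   | Fiona | Login fails   


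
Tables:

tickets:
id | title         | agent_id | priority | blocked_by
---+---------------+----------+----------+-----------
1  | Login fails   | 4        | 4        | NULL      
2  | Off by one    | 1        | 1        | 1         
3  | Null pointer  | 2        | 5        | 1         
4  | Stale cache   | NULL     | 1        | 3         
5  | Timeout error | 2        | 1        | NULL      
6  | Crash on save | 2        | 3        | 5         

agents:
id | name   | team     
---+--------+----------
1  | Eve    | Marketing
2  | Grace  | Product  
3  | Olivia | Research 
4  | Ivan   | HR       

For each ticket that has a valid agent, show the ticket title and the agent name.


INNER JOIN keeps only tickets rows whose agent_id matches an id in agents. Walk through each ticket:
  - ticket 1 (Login fails): agent_id=4 -> matches Ivan
  - ticket 2 (Off by one): agent_id=1 -> matches Eve
  - ticket 3 (Null pointer): agent_id=2 -> matches Grace
  - ticket 4 (Stale cache): agent_id=NULL, no match -> dropped
  - ticket 5 (Timeout error): agent_id=2 -> matches Grace
  - ticket 6 (Crash on save): agent_id=2 -> matches Grace
So 1 of 6 rows is dropped.

SQL:
SELECT a.title, b.name AS agent
FROM tickets a
INNER JOIN agents b ON a.agent_id = b.id

Result:
title         | agent
--------------+------
Login fails   | Ivan 
Off by one    | Eve  
Null pointer  | Grace
Timeout error | Grace
Crash on save | Grace


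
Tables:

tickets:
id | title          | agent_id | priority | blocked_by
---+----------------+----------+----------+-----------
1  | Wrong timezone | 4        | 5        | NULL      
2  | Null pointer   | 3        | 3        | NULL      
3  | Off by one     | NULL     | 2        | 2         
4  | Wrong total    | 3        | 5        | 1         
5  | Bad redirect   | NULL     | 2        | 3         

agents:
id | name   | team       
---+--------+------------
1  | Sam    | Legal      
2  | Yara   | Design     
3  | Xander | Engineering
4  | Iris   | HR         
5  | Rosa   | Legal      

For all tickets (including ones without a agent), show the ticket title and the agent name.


LEFT JOIN keeps every row from tickets (the left table); where agent_id has no match in agents, the agent columns become NULL. Walk through each ticket:
  - ticket 1 (Wrong timezone): agent_id=4 -> matches Iris
  - ticket 2 (Null pointer): agent_id=3 -> matches Xander
  - ticket 3 (Off by one): agent_id=NULL, no match -> kept with NULL
  - ticket 4 (Wrong total): agent_id=3 -> matches Xander
  - ticket 5 (Bad redirect): agent_id=NULL, no match -> kept with NULL
All 5 rows appear; 2 have NULL agent.

SQL:
SELECT a.title, b.name AS agent
FROM tickets a
LEFT JOIN agents b ON a.agent_id = b.id

Result:
title          | agent 
---------------+-------
Wrong timezone | Iris  
Null pointer   | Xander
Off by one     | NULL  
Wrong total    | Xander
Bad redirect   | NULL  


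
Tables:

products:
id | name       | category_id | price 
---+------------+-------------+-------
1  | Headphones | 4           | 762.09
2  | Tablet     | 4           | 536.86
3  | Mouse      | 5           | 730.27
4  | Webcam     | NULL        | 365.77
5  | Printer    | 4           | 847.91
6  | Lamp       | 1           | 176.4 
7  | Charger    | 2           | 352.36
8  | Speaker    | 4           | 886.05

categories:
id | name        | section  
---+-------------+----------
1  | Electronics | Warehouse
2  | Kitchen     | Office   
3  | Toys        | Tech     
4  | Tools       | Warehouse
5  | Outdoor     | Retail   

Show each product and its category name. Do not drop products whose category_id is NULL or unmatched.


LEFT JOIN keeps every row from products (the left table); where category_id has no match in categories, the category columns become NULL. Walk through each product:
  - product 1 (Headphones): category_id=4 -> matches Tools
  - product 2 (Tablet): category_id=4 -> matches Tools
  - product 3 (Mouse): category_id=5 -> matches Outdoor
  - product 4 (Webcam): category_id=NULL, no match -> kept with NULL
  - product 5 (Printer): category_id=4 -> matches Tools
  - product 6 (Lamp): category_id=1 -> matches Electronics
  - product 7 (Charger): category_id=2 -> matches Kitchen
  - product 8 (Speaker): category_id=4 -> matches Tools
All 8 rows appear; 1 has NULL category.

SQL:
SELECT a.name, b.name AS category
FROM products a
LEFT JOIN categories b ON a.category_id = b.id

Result:
name       | category   
-----------+------------
Headphones | Tools      
Tablet     | Tools      
Mouse      | Outdoor    
Webcam     | NULL       
Printer    | Tools      
Lamp       | Electronics
Charger    | Kitchen    
Speaker    | Tools      


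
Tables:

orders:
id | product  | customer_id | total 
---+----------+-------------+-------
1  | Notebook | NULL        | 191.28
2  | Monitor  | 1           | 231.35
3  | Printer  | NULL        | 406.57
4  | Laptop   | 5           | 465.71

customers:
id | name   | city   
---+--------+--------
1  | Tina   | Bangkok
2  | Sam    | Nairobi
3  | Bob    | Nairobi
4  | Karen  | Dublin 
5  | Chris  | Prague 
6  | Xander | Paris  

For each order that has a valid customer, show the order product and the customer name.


INNER JOIN keeps only orders rows whose customer_id matches an id in customers. Walk through each order:
  - order 1 (Notebook): customer_id=NULL, no match -> dropped
  - order 2 (Monitor): customer_id=1 -> matches Tina
  - order 3 (Printer): customer_id=NULL, no match -> dropped
  - order 4 (Laptop): customer_id=5 -> matches Chris
So 2 of 4 rows are dropped.

SQL:
SELECT a.product, b.name AS customer
FROM orders a
INNER JOIN customers b ON a.customer_id = b.id

Result:
product | customer
--------+---------
Monitor | Tina    
Laptop  | Chris   


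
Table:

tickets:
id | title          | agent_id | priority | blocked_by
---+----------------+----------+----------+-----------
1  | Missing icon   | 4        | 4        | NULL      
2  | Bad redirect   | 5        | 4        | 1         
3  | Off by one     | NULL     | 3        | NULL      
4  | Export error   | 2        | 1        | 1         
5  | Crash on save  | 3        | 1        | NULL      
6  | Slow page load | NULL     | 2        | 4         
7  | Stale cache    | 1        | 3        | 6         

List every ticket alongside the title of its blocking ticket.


This is a self-join: tickets is joined to a second copy of itself, matching each row's blocked_by to another row's id. Use LEFT JOIN so rows with blocked_by=NULL are kept.
  - ticket 1 (Missing icon): blocked_by=NULL -> NULL
  - ticket 2 (Bad redirect): blocked_by=1 -> Missing icon
  - ticket 3 (Off by one): blocked_by=NULL -> NULL
  - ticket 4 (Export error): blocked_by=1 -> Missing icon
  - ticket 5 (Crash on save): blocked_by=NULL -> NULL
  - ticket 6 (Slow page load): blocked_by=4 -> Export error
  - ticket 7 (Stale cache): blocked_by=6 -> Slow page load

SQL:
SELECT a.title AS item, b.title AS blocked_by
FROM tickets a
LEFT JOIN tickets b ON a.blocked_by = b.id

Result:
item           | blocked_by    
---------------+---------------
Missing icon   | NULL          
Bad redirect   | Missing icon  
Off by one     | NULL          
Export error   | Missing icon  
Crash on save  | NULL          
Slow page load | Export error  
Stale cache    | Slow page load


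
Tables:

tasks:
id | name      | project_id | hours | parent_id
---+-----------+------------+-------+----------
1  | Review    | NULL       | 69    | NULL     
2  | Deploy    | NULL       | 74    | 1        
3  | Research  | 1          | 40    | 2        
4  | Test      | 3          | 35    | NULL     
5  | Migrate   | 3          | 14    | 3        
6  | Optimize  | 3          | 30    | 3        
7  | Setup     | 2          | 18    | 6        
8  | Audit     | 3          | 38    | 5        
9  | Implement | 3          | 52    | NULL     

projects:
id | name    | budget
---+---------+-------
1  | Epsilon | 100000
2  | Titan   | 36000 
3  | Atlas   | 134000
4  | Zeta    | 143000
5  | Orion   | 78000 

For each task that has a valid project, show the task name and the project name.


INNER JOIN keeps only tasks rows whose project_id matches an id in projects. Walk through each task:
  - task 1 (Review): project_id=NULL, no match -> dropped
  - task 2 (Deploy): project_id=NULL, no match -> dropped
  - task 3 (Research): project_id=1 -> matches Epsilon
  - task 4 (Test): project_id=3 -> matches Atlas
  - task 5 (Migrate): project_id=3 -> matches Atlas
  - task 6 (Optimize): project_id=3 -> matches Atlas
  - task 7 (Setup): project_id=2 -> matches Titan
  - task 8 (Audit): project_id=3 -> matches Atlas
  - task 9 (Implement): project_id=3 -> matches Atlas
So 2 of 9 rows are dropped.

SQL:
SELECT a.name, b.name AS project
FROM tasks a
INNER JOIN projects b ON a.project_id = b.id

Result:
name      | project
----------+--------
Research  | Epsilon
Test      | Atlas  
Migrate   | Atlas  
Optimize  | Atlas  
Setup     | Titan  
Audit     | Atlas  
Implement | Atlas  


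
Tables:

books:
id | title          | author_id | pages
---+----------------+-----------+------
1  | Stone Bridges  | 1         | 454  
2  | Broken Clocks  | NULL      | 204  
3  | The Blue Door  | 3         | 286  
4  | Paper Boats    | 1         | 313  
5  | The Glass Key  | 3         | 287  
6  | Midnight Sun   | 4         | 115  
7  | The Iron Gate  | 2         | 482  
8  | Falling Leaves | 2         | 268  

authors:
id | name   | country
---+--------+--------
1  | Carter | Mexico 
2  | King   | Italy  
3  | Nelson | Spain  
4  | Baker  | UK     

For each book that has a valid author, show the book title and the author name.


INNER JOIN keeps only books rows whose author_id matches an id in authors. Walk through each book:
  - book 1 (Stone Bridges): author_id=1 -> matches Carter
  - book 2 (Broken Clocks): author_id=NULL, no match -> dropped
  - book 3 (The Blue Door): author_id=3 -> matches Nelson
  - book 4 (Paper Boats): author_id=1 -> matches Carter
  - book 5 (The Glass Key): author_id=3 -> matches Nelson
  - book 6 (Midnight Sun): author_id=4 -> matches Baker
  - book 7 (The Iron Gate): author_id=2 -> matches King
  - book 8 (Falling Leaves): author_id=2 -> matches King
So 1 of 8 rows is dropped.

SQL:
SELECT a.title, b.name AS author
FROM books a
INNER JOIN authors b ON a.author_id = b.id

Result:
title          | author
---------------+-------
Stone Bridges  | Carter
The Blue Door  | Nelson
Paper Boats    | Carter
The Glass Key  | Nelson
Midnight Sun   | Baker 
The Iron Gate  | King  
Falling Leaves | King  
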